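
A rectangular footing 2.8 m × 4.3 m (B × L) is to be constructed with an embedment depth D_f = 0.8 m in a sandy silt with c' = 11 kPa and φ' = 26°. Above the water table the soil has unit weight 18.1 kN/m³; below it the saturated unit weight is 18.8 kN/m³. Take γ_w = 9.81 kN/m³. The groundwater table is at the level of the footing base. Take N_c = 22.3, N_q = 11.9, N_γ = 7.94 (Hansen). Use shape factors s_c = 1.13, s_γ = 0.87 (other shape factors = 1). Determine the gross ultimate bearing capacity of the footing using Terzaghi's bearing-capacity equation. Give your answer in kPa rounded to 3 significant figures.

q_ult ≈ 536 kPa

Overburden at base level: q = 18.1 × 0.8 = 14.48 kPa.
Below the base the soil is submerged, so the ½γBN_γ term uses γ' = 18.8 − 9.81 = 8.99 kN/m³.
Cohesion term c·N_c·s_c = 11 × 22.3 × 1.13 = 277.19 kPa; surcharge term q·N_q = 14.48 × 11.9 = 172.31 kPa; self-weight term 0.5·γ·B·N_γ·s_γ = 0.5 × 8.99 × 2.8 × 7.94 × 0.87 = 86.942 kPa.
q_ult = 277.19 + 172.31 + 86.942 = 536.44 kPa.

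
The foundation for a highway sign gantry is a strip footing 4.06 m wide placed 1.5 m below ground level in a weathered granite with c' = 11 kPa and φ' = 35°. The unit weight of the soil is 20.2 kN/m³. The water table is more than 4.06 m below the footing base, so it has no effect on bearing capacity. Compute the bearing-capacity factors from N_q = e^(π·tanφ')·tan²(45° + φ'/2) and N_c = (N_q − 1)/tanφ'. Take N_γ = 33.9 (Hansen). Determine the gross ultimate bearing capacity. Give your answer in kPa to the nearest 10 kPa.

q_ult ≈ 2910 kPa

tan35° = 0.7002, so N_q = e^(π×0.7002)·tan²(62.5°) = 9.023 × 3.69 = 33.3.
N_c = (33.3 − 1)/tan35° = 46.12.
Overburden at base level: q = 20.2 × 1.5 = 30.3 kPa.
Cohesion term c·N_c = 11 × 46.124 = 507.36 kPa; surcharge term q·N_q = 30.3 × 33.296 = 1008.9 kPa; self-weight term 0.5·γ·B·N_γ = 0.5 × 20.2 × 4.06 × 33.9 = 1390.1 kPa.
q_ult = 507.36 + 1008.9 + 1390.1 = 2906.3 kPa.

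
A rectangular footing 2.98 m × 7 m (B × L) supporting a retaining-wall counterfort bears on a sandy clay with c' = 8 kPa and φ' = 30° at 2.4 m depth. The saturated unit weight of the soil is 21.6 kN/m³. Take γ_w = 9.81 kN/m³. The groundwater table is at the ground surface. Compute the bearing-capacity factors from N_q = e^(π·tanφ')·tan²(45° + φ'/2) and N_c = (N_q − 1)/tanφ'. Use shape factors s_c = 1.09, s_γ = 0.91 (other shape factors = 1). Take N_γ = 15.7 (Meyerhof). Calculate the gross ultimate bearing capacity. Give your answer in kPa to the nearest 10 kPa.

q_ult ≈ 1030 kPa

tan30° = 0.5774, so N_q = e^(π×0.5774)·tan²(60°) = 6.134 × 3.0 = 18.4.
N_c = (18.4 − 1)/tan30° = 30.14.
With the water table at the surface the whole profile is submerged: γ' = 21.6 − 9.81 = 11.79 kN/m³, so q = γ'·D_f = 28.296 kPa; the same γ' applies in the ½γBN_γ term.
q_ult = c·N_c·s_c + q·N_q + 0.5·γ·B·N_γ·s_γ
     = 8 × 30.14 × 1.09 + 28.296 × 18.401 + 0.5 × 11.79 × 2.98 × 15.7 × 0.91
     = 262.82 + 520.68 + 250.98 = 1034.5 kPa.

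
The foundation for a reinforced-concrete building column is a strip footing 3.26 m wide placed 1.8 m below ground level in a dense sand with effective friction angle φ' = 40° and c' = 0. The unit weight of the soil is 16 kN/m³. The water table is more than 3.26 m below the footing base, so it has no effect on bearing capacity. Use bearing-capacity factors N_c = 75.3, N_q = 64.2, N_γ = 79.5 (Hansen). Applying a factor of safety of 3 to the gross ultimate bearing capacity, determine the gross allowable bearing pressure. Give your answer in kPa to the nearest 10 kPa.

q = γ·D_f = 16 × 1.8 = 28.8 kPa.
q·N_q = 28.8 × 64.2 = 1849 kPa
0.5·γ·B·N_γ = 0.5 × 16 × 3.26 × 79.5 = 2073.4 kPa
q_ult = 1849 + 2073.4 = 3922.3 kPa.
q_all = q_ult / FS = 3922.3 / 3 = 1307.4 kPa.

q_all ≈ 1310 kPa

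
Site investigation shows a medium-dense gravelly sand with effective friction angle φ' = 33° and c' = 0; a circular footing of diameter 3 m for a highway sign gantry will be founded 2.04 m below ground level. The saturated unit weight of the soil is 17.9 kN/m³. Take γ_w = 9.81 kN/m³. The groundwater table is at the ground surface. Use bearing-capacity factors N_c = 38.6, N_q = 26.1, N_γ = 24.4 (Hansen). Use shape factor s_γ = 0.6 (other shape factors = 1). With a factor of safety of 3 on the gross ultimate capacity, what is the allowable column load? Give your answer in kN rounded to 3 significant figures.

Water table at ground surface, so effective unit weight γ' = 17.9 − 9.81 = 8.09 kN/m³ is used throughout; overburden q = 8.09 × 2.04 = 16.504 kPa; the same γ' applies in the ½γBN_γ term.
Surcharge term q·N_q = 16.504 × 26.1 = 430.74 kPa; self-weight term 0.5·γ·B·N_γ·s_γ = 0.5 × 8.09 × 3 × 24.4 × 0.6 = 177.66 kPa.
q_ult = 430.74 + 177.66 = 608.4 kPa.
Gross allowable pressure q_all = 608.4 / 3 = 202.8 kPa.
Footing area = 7.0686 m², so allowable column load = 202.8 × 7.0686 = 1433.5 kN.

P_all ≈ 1430 kN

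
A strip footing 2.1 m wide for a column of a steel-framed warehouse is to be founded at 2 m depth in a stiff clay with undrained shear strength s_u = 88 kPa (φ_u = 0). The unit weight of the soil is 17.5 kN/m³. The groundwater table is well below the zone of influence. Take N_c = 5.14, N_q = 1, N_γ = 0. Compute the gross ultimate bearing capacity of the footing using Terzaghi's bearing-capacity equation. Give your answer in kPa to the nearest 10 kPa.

q_ult ≈ 490 kPa

Effective surcharge at the founding depth q = γ·D_f = 17.5 × 2 = 35 kPa.
q_ult = c·N_c + q·N_q
     = 88 × 5.14 + 35 × 1
     = 452.32 + 35 = 487.32 kPa.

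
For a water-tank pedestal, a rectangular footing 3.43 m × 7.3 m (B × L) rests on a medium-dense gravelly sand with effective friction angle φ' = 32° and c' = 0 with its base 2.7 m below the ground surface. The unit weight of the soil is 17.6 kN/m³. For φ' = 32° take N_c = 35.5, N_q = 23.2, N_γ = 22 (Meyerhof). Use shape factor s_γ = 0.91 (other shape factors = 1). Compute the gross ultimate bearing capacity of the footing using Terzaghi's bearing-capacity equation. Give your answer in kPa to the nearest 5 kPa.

Effective surcharge at the founding depth q = γ·D_f = 17.6 × 2.7 = 47.52 kPa.
q_ult = q·N_q + 0.5·γ·B·N_γ·s_γ
     = 47.52 × 23.2 + 0.5 × 17.6 × 3.43 × 22 × 0.91
     = 1102.5 + 604.28 = 1706.7 kPa.

q_ult ≈ 1705 kPa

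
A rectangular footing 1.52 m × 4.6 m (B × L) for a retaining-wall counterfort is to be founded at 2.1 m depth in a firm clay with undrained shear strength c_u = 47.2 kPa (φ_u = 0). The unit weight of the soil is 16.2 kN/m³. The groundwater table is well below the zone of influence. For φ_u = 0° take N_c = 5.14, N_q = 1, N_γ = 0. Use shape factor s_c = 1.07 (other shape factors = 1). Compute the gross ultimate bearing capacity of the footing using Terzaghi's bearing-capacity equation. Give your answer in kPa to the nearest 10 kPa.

q_ult ≈ 290 kPa

Overburden at base level: q = 16.2 × 2.1 = 34.02 kPa.
Cohesion term c·N_c·s_c = 47.2 × 5.14 × 1.07 = 259.59 kPa; surcharge term q·N_q = 34.02 × 1 = 34.02 kPa.
q_ult = 259.59 + 34.02 = 293.61 kPa.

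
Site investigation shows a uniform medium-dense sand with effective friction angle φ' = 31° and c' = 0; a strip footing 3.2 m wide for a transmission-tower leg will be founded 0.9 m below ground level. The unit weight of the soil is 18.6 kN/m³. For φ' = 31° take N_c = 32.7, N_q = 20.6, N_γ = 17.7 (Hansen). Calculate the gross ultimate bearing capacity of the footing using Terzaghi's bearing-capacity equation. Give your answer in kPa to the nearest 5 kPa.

Effective surcharge at the founding depth q = γ·D_f = 18.6 × 0.9 = 16.74 kPa.
q_ult = q·N_q + 0.5·γ·B·N_γ
     = 16.74 × 20.6 + 0.5 × 18.6 × 3.2 × 17.7
     = 344.84 + 526.75 = 871.6 kPa.

q_ult ≈ 870 kPa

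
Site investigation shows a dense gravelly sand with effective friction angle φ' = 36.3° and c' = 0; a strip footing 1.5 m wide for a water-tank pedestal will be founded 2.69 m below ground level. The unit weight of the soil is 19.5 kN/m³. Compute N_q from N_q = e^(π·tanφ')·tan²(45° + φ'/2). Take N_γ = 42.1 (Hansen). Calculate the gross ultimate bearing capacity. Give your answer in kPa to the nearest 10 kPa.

q_ult ≈ 2670 kPa

tan36.3° = 0.7346, so N_q = e^(π×0.7346)·tan²(63.15°) = 10.052 × 3.902 = 39.22.
q = γ·D_f = 19.5 × 2.69 = 52.455 kPa.
q·N_q = 52.455 × 39.222 = 2057.4 kPa
0.5·γ·B·N_γ = 0.5 × 19.5 × 1.5 × 42.1 = 615.71 kPa
q_ult = 2057.4 + 615.71 = 2673.1 kPa.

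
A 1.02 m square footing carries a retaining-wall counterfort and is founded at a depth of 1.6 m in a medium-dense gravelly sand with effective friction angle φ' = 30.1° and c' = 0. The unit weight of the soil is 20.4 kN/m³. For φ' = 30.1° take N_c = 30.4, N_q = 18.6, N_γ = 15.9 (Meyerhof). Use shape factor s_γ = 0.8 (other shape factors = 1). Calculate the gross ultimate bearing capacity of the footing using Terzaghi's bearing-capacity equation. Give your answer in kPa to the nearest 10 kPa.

q_ult ≈ 740 kPa

q = γ·D_f = 20.4 × 1.6 = 32.64 kPa.
q·N_q = 32.64 × 18.6 = 607.1 kPa
0.5·γ·B·N_γ·s_γ = 0.5 × 20.4 × 1.02 × 15.9 × 0.8 = 132.34 kPa
q_ult = 607.1 + 132.34 = 739.44 kPa.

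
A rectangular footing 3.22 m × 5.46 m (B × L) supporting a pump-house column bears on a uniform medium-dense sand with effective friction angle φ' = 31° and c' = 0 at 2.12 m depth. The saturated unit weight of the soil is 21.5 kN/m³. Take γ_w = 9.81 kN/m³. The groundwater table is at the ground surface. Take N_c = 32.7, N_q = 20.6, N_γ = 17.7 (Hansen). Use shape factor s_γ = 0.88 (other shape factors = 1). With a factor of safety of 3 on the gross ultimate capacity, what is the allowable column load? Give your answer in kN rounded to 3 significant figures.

P_all ≈ 4710 kN

γ' = 21.5 − 9.81 = 11.69 kN/m³ (submerged throughout). q = 11.69 × 2.12 = 24.783 kPa; the same γ' applies in the ½γBN_γ term.
q·N_q = 24.783 × 20.6 = 510.53 kPa
0.5·γ·B·N_γ·s_γ = 0.5 × 11.69 × 3.22 × 17.7 × 0.88 = 293.15 kPa
q_ult = 510.53 + 293.15 = 803.68 kPa.
Gross allowable pressure q_all = 803.68 / 3 = 267.89 kPa.
Footing area = 17.5812 m², so allowable column load = 267.89 × 17.5812 = 4709.9 kN.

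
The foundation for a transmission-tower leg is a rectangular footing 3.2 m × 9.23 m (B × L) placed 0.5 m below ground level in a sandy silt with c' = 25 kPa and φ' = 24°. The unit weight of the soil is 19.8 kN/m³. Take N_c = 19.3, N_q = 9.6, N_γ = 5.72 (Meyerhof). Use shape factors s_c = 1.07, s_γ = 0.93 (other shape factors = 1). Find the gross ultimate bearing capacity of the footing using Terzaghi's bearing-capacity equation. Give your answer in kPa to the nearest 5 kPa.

q = γ·D_f = 19.8 × 0.5 = 9.9 kPa.
c·N_c·s_c = 25 × 19.3 × 1.07 = 516.27 kPa
q·N_q = 9.9 × 9.6 = 95.04 kPa
0.5·γ·B·N_γ·s_γ = 0.5 × 19.8 × 3.2 × 5.72 × 0.93 = 168.52 kPa
q_ult = 516.27 + 95.04 + 168.52 = 779.84 kPa.

q_ult ≈ 780 kPa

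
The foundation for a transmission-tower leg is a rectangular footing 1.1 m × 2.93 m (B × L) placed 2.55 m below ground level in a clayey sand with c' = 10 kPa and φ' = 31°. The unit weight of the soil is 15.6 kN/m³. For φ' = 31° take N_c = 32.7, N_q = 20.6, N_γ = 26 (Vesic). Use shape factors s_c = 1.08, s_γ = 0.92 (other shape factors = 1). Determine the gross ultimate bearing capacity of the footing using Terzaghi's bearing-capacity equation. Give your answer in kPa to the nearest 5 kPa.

Effective surcharge at the founding depth q = γ·D_f = 15.6 × 2.55 = 39.78 kPa.
q_ult = c·N_c·s_c + q·N_q + 0.5·γ·B·N_γ·s_γ
     = 10 × 32.7 × 1.08 + 39.78 × 20.6 + 0.5 × 15.6 × 1.1 × 26 × 0.92
     = 353.16 + 819.47 + 205.23 = 1377.9 kPa.

q_ult ≈ 1380 kPa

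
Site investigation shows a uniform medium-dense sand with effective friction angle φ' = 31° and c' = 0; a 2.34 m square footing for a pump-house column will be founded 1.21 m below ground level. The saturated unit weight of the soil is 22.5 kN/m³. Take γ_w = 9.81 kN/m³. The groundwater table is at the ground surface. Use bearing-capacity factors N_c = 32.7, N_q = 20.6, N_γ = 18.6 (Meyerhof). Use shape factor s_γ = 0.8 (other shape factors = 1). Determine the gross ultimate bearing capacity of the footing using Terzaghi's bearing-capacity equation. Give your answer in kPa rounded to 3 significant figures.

With the water table at the surface the whole profile is submerged: γ' = 22.5 − 9.81 = 12.69 kN/m³, so q = γ'·D_f = 15.355 kPa; the same γ' applies in the ½γBN_γ term.
q_ult = q·N_q + 0.5·γ·B·N_γ·s_γ
     = 15.355 × 20.6 + 0.5 × 12.69 × 2.34 × 18.6 × 0.8
     = 316.31 + 220.93 = 537.24 kPa.

q_ult ≈ 537 kPa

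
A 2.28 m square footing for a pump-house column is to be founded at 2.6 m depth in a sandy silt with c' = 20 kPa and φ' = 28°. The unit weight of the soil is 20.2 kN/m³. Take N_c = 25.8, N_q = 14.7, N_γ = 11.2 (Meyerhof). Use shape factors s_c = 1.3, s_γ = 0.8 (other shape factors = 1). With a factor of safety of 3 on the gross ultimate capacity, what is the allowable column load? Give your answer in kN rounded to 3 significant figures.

P_all ≈ 2860 kN

Overburden at base level: q = 20.2 × 2.6 = 52.52 kPa.
Cohesion term c·N_c·s_c = 20 × 25.8 × 1.3 = 670.8 kPa; surcharge term q·N_q = 52.52 × 14.7 = 772.04 kPa; self-weight term 0.5·γ·B·N_γ·s_γ = 0.5 × 20.2 × 2.28 × 11.2 × 0.8 = 206.33 kPa.
q_ult = 670.8 + 772.04 + 206.33 = 1649.2 kPa.
Gross allowable pressure q_all = 1649.2 / 3 = 549.72 kPa.
Footing area = 5.1984 m², so allowable column load = 549.72 × 5.1984 = 2857.7 kN.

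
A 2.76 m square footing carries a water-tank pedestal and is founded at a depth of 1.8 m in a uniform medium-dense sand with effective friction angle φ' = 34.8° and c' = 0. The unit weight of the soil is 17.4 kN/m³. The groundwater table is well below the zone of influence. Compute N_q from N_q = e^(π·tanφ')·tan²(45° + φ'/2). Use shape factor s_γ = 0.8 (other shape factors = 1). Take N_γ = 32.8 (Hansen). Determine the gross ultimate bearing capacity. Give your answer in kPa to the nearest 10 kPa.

q_ult ≈ 1650 kPa

tan34.8° = 0.695, so N_q = e^(π×0.695)·tan²(62.4°) = 8.877 × 3.659 = 32.48.
Overburden at base level: q = 17.4 × 1.8 = 31.32 kPa.
Surcharge term q·N_q = 31.32 × 32.48 = 1017.3 kPa; self-weight term 0.5·γ·B·N_γ·s_γ = 0.5 × 17.4 × 2.76 × 32.8 × 0.8 = 630.07 kPa.
q_ult = 1017.3 + 630.07 = 1647.3 kPa.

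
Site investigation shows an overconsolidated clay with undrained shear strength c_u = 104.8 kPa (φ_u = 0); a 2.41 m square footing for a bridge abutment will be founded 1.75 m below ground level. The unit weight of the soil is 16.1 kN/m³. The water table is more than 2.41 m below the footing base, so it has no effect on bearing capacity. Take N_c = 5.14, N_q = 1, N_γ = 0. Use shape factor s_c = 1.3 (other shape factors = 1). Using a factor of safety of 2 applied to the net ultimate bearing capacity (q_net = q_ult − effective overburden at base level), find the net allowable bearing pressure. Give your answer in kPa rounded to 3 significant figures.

q_all(net) ≈ 350 kPa

q = γ·D_f = 16.1 × 1.75 = 28.175 kPa.
c·N_c·s_c = 104.8 × 5.14 × 1.3 = 700.27 kPa
q·N_q = 28.175 × 1 = 28.175 kPa
q_ult = 700.27 + 28.175 = 728.45 kPa.
Net ultimate: q_net = 728.45 − 28.175 = 700.27 kPa.
q_all(net) = 700.27 / 2 = 350.14 kPa.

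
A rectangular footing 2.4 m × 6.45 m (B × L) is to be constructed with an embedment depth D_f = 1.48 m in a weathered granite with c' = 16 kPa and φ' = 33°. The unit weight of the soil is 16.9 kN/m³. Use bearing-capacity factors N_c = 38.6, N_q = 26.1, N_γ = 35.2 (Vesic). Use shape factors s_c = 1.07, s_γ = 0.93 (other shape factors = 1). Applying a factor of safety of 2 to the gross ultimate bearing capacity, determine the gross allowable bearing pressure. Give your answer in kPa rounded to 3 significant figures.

Overburden at base level: q = 16.9 × 1.48 = 25.012 kPa.
Cohesion term c·N_c·s_c = 16 × 38.6 × 1.07 = 660.83 kPa; surcharge term q·N_q = 25.012 × 26.1 = 652.81 kPa; self-weight term 0.5·γ·B·N_γ·s_γ = 0.5 × 16.9 × 2.4 × 35.2 × 0.93 = 663.89 kPa.
q_ult = 660.83 + 652.81 + 663.89 = 1977.5 kPa.
q_all = q_ult / FS = 1977.5 / 2 = 988.77 kPa.

q_all ≈ 989 kPa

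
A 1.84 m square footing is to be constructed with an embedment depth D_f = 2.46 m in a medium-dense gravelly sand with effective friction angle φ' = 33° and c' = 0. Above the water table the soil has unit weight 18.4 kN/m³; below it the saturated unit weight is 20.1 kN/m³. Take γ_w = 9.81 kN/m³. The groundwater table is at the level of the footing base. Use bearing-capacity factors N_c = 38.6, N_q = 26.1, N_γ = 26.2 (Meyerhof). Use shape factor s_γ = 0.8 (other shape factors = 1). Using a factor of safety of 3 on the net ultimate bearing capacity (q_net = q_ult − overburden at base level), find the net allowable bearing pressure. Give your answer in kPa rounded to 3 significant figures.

q_all(net) ≈ 445 kPa

q = γ·D_f = 18.4 × 2.46 = 45.264 kPa.
For the ½γBN_γ term take γ' = 20.1 − 9.81 = 10.29 kN/m³ (soil below base is submerged).
q·N_q = 45.264 × 26.1 = 1181.4 kPa
0.5·γ·B·N_γ·s_γ = 0.5 × 10.29 × 1.84 × 26.2 × 0.8 = 198.42 kPa
q_ult = 1181.4 + 198.42 = 1379.8 kPa.
q_net = 1379.8 − 45.264 = 1334.6 kPa.
q_all(net) = 1334.6 / 3 = 444.85 kPa.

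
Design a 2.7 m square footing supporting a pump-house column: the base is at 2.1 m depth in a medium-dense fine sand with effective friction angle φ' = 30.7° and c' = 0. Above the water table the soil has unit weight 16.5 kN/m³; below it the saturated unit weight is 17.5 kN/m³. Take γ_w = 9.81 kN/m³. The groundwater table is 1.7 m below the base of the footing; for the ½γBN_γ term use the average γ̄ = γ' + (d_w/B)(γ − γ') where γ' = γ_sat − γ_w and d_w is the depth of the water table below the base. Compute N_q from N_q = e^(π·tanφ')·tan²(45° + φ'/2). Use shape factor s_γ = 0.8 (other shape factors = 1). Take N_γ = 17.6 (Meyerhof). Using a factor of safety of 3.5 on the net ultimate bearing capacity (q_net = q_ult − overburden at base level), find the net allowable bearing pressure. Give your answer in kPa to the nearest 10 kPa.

q_all(net) ≈ 260 kPa

N_q = e^(π·tan30.7°)·tan²(60.35°) = 19.93.
Overburden at base level: q = 16.5 × 2.1 = 34.65 kPa.
The water table is 1.7 m below the base (< B = 2.7 m), so the ½γBN_γ term uses γ̄ = γ' + (d_w/B)(γ − γ') = 7.69 + (1.7/2.7)(16.5 − 7.69) = 13.237 kN/m³.
Surcharge term q·N_q = 34.65 × 19.931 = 690.6 kPa; self-weight term 0.5·γ·B·N_γ·s_γ = 0.5 × 13.237 × 2.7 × 17.6 × 0.8 = 251.61 kPa.
q_ult = 690.6 + 251.61 = 942.21 kPa.
q_net = 942.21 − 34.65 = 907.56 kPa.
q_all(net) = 907.56 / 3.5 = 259.3 kPa.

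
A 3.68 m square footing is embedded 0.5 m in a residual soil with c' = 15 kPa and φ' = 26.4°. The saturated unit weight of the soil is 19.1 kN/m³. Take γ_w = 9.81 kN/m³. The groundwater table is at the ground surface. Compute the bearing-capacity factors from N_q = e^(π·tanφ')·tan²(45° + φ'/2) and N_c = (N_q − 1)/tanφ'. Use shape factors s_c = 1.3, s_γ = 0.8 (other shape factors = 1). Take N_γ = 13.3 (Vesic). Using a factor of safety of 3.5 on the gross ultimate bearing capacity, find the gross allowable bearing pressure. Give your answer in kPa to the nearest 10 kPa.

N_q = e^(π·tan26.4°)·tan²(58.2°) = 12.37; N_c = (N_q − 1)/tanφ' = 22.91.
Water table at ground surface, so effective unit weight γ' = 19.1 − 9.81 = 9.29 kN/m³ is used throughout; overburden q = 9.29 × 0.5 = 4.645 kPa; the same γ' applies in the ½γBN_γ term.
Cohesion term c·N_c·s_c = 15 × 22.91 × 1.3 = 446.75 kPa; surcharge term q·N_q = 4.645 × 12.373 = 57.471 kPa; self-weight term 0.5·γ·B·N_γ·s_γ = 0.5 × 9.29 × 3.68 × 13.3 × 0.8 = 181.88 kPa.
q_ult = 446.75 + 57.471 + 181.88 = 686.09 kPa.
q_all = 686.09 / 3.5 = 196.03 kPa.

q_all ≈ 200 kPa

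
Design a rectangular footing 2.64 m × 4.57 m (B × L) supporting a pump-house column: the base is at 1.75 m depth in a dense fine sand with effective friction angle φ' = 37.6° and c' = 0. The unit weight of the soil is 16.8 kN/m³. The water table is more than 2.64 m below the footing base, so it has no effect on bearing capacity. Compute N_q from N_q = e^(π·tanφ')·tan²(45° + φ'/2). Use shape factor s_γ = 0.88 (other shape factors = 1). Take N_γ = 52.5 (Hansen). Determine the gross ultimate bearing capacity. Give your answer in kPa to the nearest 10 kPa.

tan37.6° = 0.7701, so N_q = e^(π×0.7701)·tan²(63.8°) = 11.239 × 4.13 = 46.42.
Effective surcharge at the founding depth q = γ·D_f = 16.8 × 1.75 = 29.4 kPa.
q_ult = q·N_q + 0.5·γ·B·N_γ·s_γ
     = 29.4 × 46.417 + 0.5 × 16.8 × 2.64 × 52.5 × 0.88
     = 1364.6 + 1024.5 = 2389.2 kPa.

q_ult ≈ 2390 kPa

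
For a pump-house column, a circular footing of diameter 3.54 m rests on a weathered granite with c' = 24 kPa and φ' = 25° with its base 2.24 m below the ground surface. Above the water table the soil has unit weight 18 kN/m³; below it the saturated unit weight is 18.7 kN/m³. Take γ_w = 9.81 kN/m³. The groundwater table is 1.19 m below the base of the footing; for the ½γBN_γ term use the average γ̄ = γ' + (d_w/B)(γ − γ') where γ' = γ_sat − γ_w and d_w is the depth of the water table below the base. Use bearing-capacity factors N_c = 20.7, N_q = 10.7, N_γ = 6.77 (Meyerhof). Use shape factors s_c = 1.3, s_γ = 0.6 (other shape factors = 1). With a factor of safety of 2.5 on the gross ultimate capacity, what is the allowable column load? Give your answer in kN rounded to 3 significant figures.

P_all ≈ 4580 kN

Effective surcharge at the founding depth q = γ·D_f = 18 × 2.24 = 40.32 kPa.
With d_w = 1.19 m < B, γ̄ = 8.89 + (1.19/3.54) × (18 − 8.89) = 11.952 kN/m³.
q_ult = c·N_c·s_c + q·N_q + 0.5·γ·B·N_γ·s_γ
     = 24 × 20.7 × 1.3 + 40.32 × 10.7 + 0.5 × 11.952 × 3.54 × 6.77 × 0.6
     = 645.84 + 431.42 + 85.935 = 1163.2 kPa.
Gross allowable pressure q_all = 1163.2 / 2.5 = 465.28 kPa.
Footing area = 9.8423 m², so allowable column load = 465.28 × 9.8423 = 4579.4 kN.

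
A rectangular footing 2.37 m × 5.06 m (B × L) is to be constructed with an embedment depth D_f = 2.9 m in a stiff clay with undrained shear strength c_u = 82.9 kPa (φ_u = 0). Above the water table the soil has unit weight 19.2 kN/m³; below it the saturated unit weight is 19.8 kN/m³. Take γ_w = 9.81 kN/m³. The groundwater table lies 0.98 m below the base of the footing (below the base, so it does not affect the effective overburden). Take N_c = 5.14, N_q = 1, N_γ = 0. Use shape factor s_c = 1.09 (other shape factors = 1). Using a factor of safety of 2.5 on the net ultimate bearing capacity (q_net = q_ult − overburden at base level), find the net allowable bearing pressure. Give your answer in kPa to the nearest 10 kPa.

Overburden at base level: q = 19.2 × 2.9 = 55.68 kPa.
Cohesion term c·N_c·s_c = 82.9 × 5.14 × 1.09 = 464.46 kPa; surcharge term q·N_q = 55.68 × 1 = 55.68 kPa.
q_ult = 464.46 + 55.68 = 520.14 kPa.
q_net = 520.14 − 55.68 = 464.46 kPa.
q_all(net) = 464.46 / 2.5 = 185.78 kPa.

q_all(net) ≈ 190 kPa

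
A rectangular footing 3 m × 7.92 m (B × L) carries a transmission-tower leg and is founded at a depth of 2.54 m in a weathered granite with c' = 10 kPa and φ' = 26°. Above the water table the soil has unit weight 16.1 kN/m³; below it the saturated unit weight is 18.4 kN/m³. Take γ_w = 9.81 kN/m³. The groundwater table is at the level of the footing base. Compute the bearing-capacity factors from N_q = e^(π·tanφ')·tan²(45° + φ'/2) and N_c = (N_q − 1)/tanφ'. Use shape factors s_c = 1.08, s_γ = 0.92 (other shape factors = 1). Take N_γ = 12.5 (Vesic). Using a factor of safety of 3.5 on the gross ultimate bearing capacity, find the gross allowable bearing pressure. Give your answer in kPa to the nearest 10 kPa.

q_all ≈ 250 kPa

N_q = e^(π·tan26°)·tan²(58°) = 11.85; N_c = (N_q − 1)/tanφ' = 22.25.
Effective surcharge at the founding depth q = γ·D_f = 16.1 × 2.54 = 40.894 kPa.
The water table coincides with the base, so in the self-weight term γ → γ' = 8.59 kN/m³.
q_ult = c·N_c·s_c + q·N_q + 0.5·γ·B·N_γ·s_γ
     = 10 × 22.254 × 1.08 + 40.894 × 11.854 + 0.5 × 8.59 × 3 × 12.5 × 0.92
     = 240.35 + 484.77 + 148.18 = 873.29 kPa.
q_all = 873.29 / 3.5 = 249.51 kPa.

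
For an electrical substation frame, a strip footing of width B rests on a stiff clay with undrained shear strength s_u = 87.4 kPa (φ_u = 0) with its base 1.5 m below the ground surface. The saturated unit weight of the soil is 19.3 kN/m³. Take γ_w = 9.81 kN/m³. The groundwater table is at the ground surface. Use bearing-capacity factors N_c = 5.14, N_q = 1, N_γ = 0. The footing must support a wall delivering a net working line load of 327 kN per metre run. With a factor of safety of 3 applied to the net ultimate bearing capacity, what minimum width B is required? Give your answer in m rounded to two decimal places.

B = 2.18 m

γ' = 19.3 − 9.81 = 9.49 kN/m³ (submerged throughout). q = 9.49 × 1.5 = 14.235 kPa.
c·N_c = 87.4 × 5.14 = 449.24 kPa
q·N_q = 14.235 × 1 = 14.235 kPa
q_ult = 449.24 + 14.235 = 463.47 kPa.
For φ = 0 the ½γBN_γ term vanishes, so q_ult is independent of B. q_net = 463.47 − 14.235 = 449.24 kPa; q_all(net) = 449.24/3 = 149.75 kPa.
Required width B = w / q_all(net) = 327 / 149.75 = 2.184 m.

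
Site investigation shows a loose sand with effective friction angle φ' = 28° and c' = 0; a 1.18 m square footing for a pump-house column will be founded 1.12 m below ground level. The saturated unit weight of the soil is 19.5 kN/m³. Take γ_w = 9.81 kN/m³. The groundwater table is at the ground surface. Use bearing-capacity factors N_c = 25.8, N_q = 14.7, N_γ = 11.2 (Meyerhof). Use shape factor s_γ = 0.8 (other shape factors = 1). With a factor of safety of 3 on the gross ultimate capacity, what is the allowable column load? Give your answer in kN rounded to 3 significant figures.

P_all ≈ 97.8 kN

Water table at ground surface, so effective unit weight γ' = 19.5 − 9.81 = 9.69 kN/m³ is used throughout; overburden q = 9.69 × 1.12 = 10.853 kPa; the same γ' applies in the ½γBN_γ term.
Surcharge term q·N_q = 10.853 × 14.7 = 159.54 kPa; self-weight term 0.5·γ·B·N_γ·s_γ = 0.5 × 9.69 × 1.18 × 11.2 × 0.8 = 51.225 kPa.
q_ult = 159.54 + 51.225 = 210.76 kPa.
Gross allowable pressure q_all = 210.76 / 3 = 70.254 kPa.
Footing area = 1.3924 m², so allowable column load = 70.254 × 1.3924 = 97.821 kN.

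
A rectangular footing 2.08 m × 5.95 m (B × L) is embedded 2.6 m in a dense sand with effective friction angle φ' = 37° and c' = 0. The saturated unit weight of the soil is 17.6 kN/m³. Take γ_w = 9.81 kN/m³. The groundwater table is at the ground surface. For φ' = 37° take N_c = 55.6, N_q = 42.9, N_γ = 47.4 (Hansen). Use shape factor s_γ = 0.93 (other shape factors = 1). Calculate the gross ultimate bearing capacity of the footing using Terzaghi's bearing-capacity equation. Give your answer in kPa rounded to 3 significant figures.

q_ult ≈ 1230 kPa

γ' = 17.6 − 9.81 = 7.79 kN/m³ (submerged throughout). q = 7.79 × 2.6 = 20.254 kPa; the same γ' applies in the ½γBN_γ term.
q·N_q = 20.254 × 42.9 = 868.9 kPa
0.5·γ·B·N_γ·s_γ = 0.5 × 7.79 × 2.08 × 47.4 × 0.93 = 357.13 kPa
q_ult = 868.9 + 357.13 = 1226 kPa.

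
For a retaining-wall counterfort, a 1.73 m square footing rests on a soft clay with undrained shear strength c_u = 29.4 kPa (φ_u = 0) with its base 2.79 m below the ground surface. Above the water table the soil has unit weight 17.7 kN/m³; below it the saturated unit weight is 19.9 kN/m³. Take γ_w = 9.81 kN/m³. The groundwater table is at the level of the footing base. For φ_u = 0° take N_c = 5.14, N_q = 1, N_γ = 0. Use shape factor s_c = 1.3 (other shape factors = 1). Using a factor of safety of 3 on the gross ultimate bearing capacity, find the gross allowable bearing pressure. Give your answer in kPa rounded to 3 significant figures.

q_all ≈ 81.9 kPa

q = γ·D_f = 17.7 × 2.79 = 49.383 kPa.
c·N_c·s_c = 29.4 × 5.14 × 1.3 = 196.45 kPa
q·N_q = 49.383 × 1 = 49.383 kPa
q_ult = 196.45 + 49.383 = 245.83 kPa.
q_all = 245.83 / 3 = 81.945 kPa.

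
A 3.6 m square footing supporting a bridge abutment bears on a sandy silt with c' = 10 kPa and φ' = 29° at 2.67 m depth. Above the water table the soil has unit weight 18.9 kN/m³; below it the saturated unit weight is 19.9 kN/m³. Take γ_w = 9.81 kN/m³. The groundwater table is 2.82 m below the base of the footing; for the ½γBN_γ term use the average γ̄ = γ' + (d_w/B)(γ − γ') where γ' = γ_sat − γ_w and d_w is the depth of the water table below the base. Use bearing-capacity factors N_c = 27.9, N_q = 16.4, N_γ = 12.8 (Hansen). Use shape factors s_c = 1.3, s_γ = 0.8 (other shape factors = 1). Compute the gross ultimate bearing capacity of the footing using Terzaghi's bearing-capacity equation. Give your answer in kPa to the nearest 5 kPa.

Overburden at base level: q = 18.9 × 2.67 = 50.463 kPa.
The water table is 2.82 m below the base (< B = 3.6 m), so the ½γBN_γ term uses γ̄ = γ' + (d_w/B)(γ − γ') = 10.09 + (2.82/3.6)(18.9 − 10.09) = 16.991 kN/m³.
Cohesion term c·N_c·s_c = 10 × 27.9 × 1.3 = 362.7 kPa; surcharge term q·N_q = 50.463 × 16.4 = 827.59 kPa; self-weight term 0.5·γ·B·N_γ·s_γ = 0.5 × 16.991 × 3.6 × 12.8 × 0.8 = 313.18 kPa.
q_ult = 362.7 + 827.59 + 313.18 = 1503.5 kPa.

q_ult ≈ 1505 kPa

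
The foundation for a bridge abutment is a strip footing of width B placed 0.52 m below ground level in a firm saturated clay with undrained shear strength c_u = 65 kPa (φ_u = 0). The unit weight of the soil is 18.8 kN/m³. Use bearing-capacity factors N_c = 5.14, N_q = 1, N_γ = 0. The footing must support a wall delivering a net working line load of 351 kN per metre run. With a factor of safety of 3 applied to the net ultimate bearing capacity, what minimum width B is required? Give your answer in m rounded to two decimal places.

q = γ·D_f = 18.8 × 0.52 = 9.776 kPa.
c·N_c = 65 × 5.14 = 334.1 kPa
q·N_q = 9.776 × 1 = 9.776 kPa
q_ult = 334.1 + 9.776 = 343.88 kPa.
For φ = 0 the ½γBN_γ term vanishes, so q_ult is independent of B. q_net = 343.88 − 9.776 = 334.1 kPa; q_all(net) = 334.1/3 = 111.37 kPa.
Required width B = w / q_all(net) = 351 / 111.37 = 3.152 m.

B = 3.15 m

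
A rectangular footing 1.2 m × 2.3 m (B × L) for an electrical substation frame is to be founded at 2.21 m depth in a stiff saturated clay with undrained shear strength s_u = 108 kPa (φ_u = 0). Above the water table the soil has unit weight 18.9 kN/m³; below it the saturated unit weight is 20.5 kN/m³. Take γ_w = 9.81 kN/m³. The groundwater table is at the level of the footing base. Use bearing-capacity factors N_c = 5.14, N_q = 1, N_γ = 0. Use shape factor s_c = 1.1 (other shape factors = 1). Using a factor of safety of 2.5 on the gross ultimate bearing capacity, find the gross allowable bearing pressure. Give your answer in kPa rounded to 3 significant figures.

q_all ≈ 261 kPa

q = γ·D_f = 18.9 × 2.21 = 41.769 kPa.
c·N_c·s_c = 108 × 5.14 × 1.1 = 610.63 kPa
q·N_q = 41.769 × 1 = 41.769 kPa
q_ult = 610.63 + 41.769 = 652.4 kPa.
q_all = 652.4 / 2.5 = 260.96 kPa.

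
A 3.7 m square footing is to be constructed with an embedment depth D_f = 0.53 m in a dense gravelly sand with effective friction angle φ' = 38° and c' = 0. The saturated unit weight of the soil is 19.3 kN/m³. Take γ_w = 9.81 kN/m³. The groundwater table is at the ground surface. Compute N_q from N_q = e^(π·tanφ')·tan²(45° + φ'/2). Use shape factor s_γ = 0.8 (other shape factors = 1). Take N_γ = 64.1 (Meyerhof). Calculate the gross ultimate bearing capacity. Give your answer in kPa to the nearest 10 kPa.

q_ult ≈ 1150 kPa

tan38° = 0.7813, so N_q = e^(π×0.7813)·tan²(64°) = 11.64 × 4.204 = 48.93.
With the water table at the surface the whole profile is submerged: γ' = 19.3 − 9.81 = 9.49 kN/m³, so q = γ'·D_f = 5.0297 kPa; the same γ' applies in the ½γBN_γ term.
q_ult = q·N_q + 0.5·γ·B·N_γ·s_γ
     = 5.0297 × 48.933 + 0.5 × 9.49 × 3.7 × 64.1 × 0.8
     = 246.12 + 900.3 = 1146.4 kPa.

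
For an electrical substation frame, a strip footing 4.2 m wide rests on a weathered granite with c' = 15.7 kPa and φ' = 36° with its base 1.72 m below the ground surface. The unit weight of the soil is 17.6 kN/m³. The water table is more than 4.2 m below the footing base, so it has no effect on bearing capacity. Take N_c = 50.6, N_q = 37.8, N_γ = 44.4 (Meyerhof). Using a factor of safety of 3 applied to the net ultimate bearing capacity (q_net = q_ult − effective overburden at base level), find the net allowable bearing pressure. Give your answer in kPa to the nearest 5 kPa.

q_all(net) ≈ 1185 kPa

q = γ·D_f = 17.6 × 1.72 = 30.272 kPa.
c·N_c = 15.7 × 50.6 = 794.42 kPa
q·N_q = 30.272 × 37.8 = 1144.3 kPa
0.5·γ·B·N_γ = 0.5 × 17.6 × 4.2 × 44.4 = 1641 kPa
q_ult = 794.42 + 1144.3 + 1641 = 3579.7 kPa.
Net ultimate: q_net = 3579.7 − 30.272 = 3549.5 kPa.
q_all(net) = 3549.5 / 3 = 1183.2 kPa.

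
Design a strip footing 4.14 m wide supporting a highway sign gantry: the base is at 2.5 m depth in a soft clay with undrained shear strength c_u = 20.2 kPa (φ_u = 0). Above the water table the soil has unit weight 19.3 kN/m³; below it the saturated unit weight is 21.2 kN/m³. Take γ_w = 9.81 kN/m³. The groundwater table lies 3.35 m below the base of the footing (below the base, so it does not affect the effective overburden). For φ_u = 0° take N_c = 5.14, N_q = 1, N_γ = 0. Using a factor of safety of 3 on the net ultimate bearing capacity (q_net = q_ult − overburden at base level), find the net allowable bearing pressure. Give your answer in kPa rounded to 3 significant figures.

Overburden at base level: q = 19.3 × 2.5 = 48.25 kPa.
Cohesion term c·N_c = 20.2 × 5.14 = 103.83 kPa; surcharge term q·N_q = 48.25 × 1 = 48.25 kPa.
q_ult = 103.83 + 48.25 = 152.08 kPa.
q_net = 152.08 − 48.25 = 103.83 kPa.
q_all(net) = 103.83 / 3 = 34.609 kPa.

q_all(net) ≈ 34.6 kPa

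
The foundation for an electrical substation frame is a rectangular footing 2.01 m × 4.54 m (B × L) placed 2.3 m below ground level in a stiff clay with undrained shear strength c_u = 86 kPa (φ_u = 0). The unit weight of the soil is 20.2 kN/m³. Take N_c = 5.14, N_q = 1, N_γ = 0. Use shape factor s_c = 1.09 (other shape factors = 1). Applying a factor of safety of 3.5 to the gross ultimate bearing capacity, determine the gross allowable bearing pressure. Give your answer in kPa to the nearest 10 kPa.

q_all ≈ 150 kPa

Effective surcharge at the founding depth q = γ·D_f = 20.2 × 2.3 = 46.46 kPa.
q_ult = c·N_c·s_c + q·N_q
     = 86 × 5.14 × 1.09 + 46.46 × 1
     = 481.82 + 46.46 = 528.28 kPa.
q_all = q_ult / FS = 528.28 / 3.5 = 150.94 kPa.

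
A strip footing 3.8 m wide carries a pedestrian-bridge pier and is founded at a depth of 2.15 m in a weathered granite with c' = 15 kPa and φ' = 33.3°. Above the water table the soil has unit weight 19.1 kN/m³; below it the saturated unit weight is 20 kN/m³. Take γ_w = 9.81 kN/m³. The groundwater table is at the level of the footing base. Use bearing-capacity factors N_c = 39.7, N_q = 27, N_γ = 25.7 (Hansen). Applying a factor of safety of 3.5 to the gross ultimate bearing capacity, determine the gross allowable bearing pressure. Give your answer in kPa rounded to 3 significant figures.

Effective surcharge at the founding depth q = γ·D_f = 19.1 × 2.15 = 41.065 kPa.
The water table coincides with the base, so in the self-weight term γ → γ' = 10.19 kN/m³.
q_ult = c·N_c + q·N_q + 0.5·γ·B·N_γ
     = 15 × 39.7 + 41.065 × 27 + 0.5 × 10.19 × 3.8 × 25.7
     = 595.5 + 1108.8 + 497.58 = 2201.8 kPa.
q_all = q_ult / FS = 2201.8 / 3.5 = 629.1 kPa.

q_all ≈ 629 kPa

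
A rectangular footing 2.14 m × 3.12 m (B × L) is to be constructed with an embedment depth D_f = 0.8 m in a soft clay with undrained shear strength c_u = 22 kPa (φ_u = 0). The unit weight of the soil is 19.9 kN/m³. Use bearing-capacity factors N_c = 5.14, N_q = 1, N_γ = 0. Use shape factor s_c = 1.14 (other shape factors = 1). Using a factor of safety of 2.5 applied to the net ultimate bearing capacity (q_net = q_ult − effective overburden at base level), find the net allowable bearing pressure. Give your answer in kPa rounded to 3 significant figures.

Overburden at base level: q = 19.9 × 0.8 = 15.92 kPa.
Cohesion term c·N_c·s_c = 22 × 5.14 × 1.14 = 128.91 kPa; surcharge term q·N_q = 15.92 × 1 = 15.92 kPa.
q_ult = 128.91 + 15.92 = 144.83 kPa.
Net ultimate: q_net = 144.83 − 15.92 = 128.91 kPa.
q_all(net) = 128.91 / 2.5 = 51.564 kPa.

q_all(net) ≈ 51.6 kPa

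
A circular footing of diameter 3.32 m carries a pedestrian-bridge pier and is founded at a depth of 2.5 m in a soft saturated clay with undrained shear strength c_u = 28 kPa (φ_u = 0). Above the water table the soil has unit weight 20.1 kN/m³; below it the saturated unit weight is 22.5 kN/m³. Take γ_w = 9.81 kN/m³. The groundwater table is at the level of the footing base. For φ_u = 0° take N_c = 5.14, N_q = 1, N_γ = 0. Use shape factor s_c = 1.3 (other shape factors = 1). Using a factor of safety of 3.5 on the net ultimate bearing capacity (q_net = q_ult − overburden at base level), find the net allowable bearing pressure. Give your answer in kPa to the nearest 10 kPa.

q = γ·D_f = 20.1 × 2.5 = 50.25 kPa.
c·N_c·s_c = 28 × 5.14 × 1.3 = 187.1 kPa
q·N_q = 50.25 × 1 = 50.25 kPa
q_ult = 187.1 + 50.25 = 237.35 kPa.
q_net = 237.35 − 50.25 = 187.1 kPa.
q_all(net) = 187.1 / 3.5 = 53.456 kPa.

q_all(net) ≈ 50 kPa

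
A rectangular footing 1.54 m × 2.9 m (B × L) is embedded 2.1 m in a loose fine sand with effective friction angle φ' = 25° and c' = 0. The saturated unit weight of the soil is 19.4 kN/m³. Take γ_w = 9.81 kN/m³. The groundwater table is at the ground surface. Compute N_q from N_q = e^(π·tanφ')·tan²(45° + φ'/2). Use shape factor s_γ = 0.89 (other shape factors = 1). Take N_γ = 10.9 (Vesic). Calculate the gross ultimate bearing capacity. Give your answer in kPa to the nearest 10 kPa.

tan25° = 0.4663, so N_q = e^(π×0.4663)·tan²(57.5°) = 4.327 × 2.464 = 10.66.
Water table at ground surface, so effective unit weight γ' = 19.4 − 9.81 = 9.59 kN/m³ is used throughout; overburden q = 9.59 × 2.1 = 20.139 kPa; the same γ' applies in the ½γBN_γ term.
Surcharge term q·N_q = 20.139 × 10.662 = 214.72 kPa; self-weight term 0.5·γ·B·N_γ·s_γ = 0.5 × 9.59 × 1.54 × 10.9 × 0.89 = 71.635 kPa.
q_ult = 214.72 + 71.635 = 286.36 kPa.

q_ult ≈ 290 kPa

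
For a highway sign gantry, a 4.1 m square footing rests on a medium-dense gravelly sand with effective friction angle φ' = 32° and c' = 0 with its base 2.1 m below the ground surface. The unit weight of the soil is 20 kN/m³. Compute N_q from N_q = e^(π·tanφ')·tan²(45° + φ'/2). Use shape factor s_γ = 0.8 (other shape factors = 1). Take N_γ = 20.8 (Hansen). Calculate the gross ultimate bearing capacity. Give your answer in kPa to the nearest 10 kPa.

q_ult ≈ 1660 kPa

tan32° = 0.6249, so N_q = e^(π×0.6249)·tan²(61°) = 7.121 × 3.255 = 23.18.
Effective surcharge at the founding depth q = γ·D_f = 20 × 2.1 = 42 kPa.
q_ult = q·N_q + 0.5·γ·B·N_γ·s_γ
     = 42 × 23.177 + 0.5 × 20 × 4.1 × 20.8 × 0.8
     = 973.42 + 682.24 = 1655.7 kPa.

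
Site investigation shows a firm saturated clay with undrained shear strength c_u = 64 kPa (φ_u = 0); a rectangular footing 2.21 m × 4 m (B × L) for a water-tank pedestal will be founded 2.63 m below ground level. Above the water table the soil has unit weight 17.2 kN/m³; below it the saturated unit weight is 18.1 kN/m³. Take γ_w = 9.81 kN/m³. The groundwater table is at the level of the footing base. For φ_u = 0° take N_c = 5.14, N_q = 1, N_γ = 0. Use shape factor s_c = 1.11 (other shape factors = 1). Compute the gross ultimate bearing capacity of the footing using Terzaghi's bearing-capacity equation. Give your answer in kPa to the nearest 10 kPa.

q_ult ≈ 410 kPa

Effective surcharge at the founding depth q = γ·D_f = 17.2 × 2.63 = 45.236 kPa.
q_ult = c·N_c·s_c + q·N_q
     = 64 × 5.14 × 1.11 + 45.236 × 1
     = 365.15 + 45.236 = 410.38 kPa.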